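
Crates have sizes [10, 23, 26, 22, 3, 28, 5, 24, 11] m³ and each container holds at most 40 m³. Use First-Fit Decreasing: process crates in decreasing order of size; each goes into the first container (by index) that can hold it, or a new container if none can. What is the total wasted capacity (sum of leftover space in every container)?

48

Sorted descending: 28, 26, 24, 23, 22, 11, 10, 5, 3.
Put 28 m³ in container 1; 12 m³ remain.
Put 26 m³ in container 2; 14 m³ remain.
Put 24 m³ in container 3; 16 m³ remain.
Put 23 m³ in container 4; 17 m³ remain.
Put 22 m³ in container 5; 18 m³ remain.
Put 11 m³ in container 1; 1 m³ remain.
Put 10 m³ in container 2; 4 m³ remain.
Put 5 m³ in container 3; 11 m³ remain.
Put 3 m³ in container 2; 1 m³ remain.
5 containers × 40 m³ = 200 m³; used 152 m³; unused 48 m³.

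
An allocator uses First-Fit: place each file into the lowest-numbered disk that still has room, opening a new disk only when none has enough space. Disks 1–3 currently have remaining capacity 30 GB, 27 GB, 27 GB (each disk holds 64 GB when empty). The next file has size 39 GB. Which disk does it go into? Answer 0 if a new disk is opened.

0

No disk has ≥ 39 GB free, so a new disk is opened.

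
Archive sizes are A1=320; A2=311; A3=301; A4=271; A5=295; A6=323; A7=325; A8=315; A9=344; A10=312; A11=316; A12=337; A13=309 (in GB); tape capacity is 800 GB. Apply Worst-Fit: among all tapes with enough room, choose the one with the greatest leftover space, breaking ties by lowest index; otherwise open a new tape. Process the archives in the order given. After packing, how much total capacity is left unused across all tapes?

1521

A1 (320 GB) → tape 1 (remaining 480 GB)
A2 (311 GB) → tape 1 (remaining 169 GB)
A3 (301 GB) → tape 2 (remaining 499 GB)
A4 (271 GB) → tape 2 (remaining 228 GB)
A5 (295 GB) → tape 3 (remaining 505 GB)
A6 (323 GB) → tape 3 (remaining 182 GB)
A7 (325 GB) → tape 4 (remaining 475 GB)
A8 (315 GB) → tape 4 (remaining 160 GB)
A9 (344 GB) → tape 5 (remaining 456 GB)
A10 (312 GB) → tape 5 (remaining 144 GB)
A11 (316 GB) → tape 6 (remaining 484 GB)
A12 (337 GB) → tape 6 (remaining 147 GB)
A13 (309 GB) → tape 7 (remaining 491 GB)
7 tapes × 800 GB = 5600 GB; used 4079 GB; unused 1521 GB.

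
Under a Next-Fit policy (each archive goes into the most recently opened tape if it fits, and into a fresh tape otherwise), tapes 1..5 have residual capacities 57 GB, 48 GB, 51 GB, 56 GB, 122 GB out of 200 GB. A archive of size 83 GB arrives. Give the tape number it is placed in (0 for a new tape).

Next-Fit only looks at tape 5, which has 122 GB free.
83 GB fits there.

5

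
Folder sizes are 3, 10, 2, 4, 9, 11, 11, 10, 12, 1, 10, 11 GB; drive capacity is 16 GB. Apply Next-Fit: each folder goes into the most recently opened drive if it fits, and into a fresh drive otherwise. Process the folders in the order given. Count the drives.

8

drive 1: place 3 GB, 13 GB left
drive 1: place 10 GB, 3 GB left
drive 1: place 2 GB, 1 GB left
drive 2: place 4 GB, 12 GB left
drive 2: place 9 GB, 3 GB left
drive 3: place 11 GB, 5 GB left
drive 4: place 11 GB, 5 GB left
drive 5: place 10 GB, 6 GB left
drive 6: place 12 GB, 4 GB left
drive 6: place 1 GB, 3 GB left
drive 7: place 10 GB, 6 GB left
drive 8: place 11 GB, 5 GB left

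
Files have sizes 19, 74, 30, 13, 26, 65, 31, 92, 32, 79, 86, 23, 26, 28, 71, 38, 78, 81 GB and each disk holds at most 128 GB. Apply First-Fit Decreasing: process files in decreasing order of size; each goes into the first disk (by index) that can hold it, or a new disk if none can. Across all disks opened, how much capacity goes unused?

132

Sorted descending: 92, 86, 81, 79, 78, 74, 71, 65, 38, 32, 31, 30, 28, 26, 26, 23, 19, 13.
disk 1: place 92 GB, 36 GB left
disk 2: place 86 GB, 42 GB left
disk 3: place 81 GB, 47 GB left
disk 4: place 79 GB, 49 GB left
disk 5: place 78 GB, 50 GB left
disk 6: place 74 GB, 54 GB left
disk 7: place 71 GB, 57 GB left
disk 8: place 65 GB, 63 GB left
disk 2: place 38 GB, 4 GB left
disk 1: place 32 GB, 4 GB left
disk 3: place 31 GB, 16 GB left
disk 4: place 30 GB, 19 GB left
disk 5: place 28 GB, 22 GB left
disk 6: place 26 GB, 28 GB left
disk 6: place 26 GB, 2 GB left
disk 7: place 23 GB, 34 GB left
disk 4: place 19 GB, 0 GB left
disk 3: place 13 GB, 3 GB left
8 disks × 128 GB = 1024 GB; used 892 GB; unused 132 GB.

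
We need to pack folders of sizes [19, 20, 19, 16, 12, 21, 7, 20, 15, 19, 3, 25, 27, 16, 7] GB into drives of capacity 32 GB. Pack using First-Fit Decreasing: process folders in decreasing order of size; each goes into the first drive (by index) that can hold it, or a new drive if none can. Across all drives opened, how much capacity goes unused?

74

Sorted descending: 27, 25, 21, 20, 20, 19, 19, 19, 16, 16, 15, 12, 7, 7, 3.
27 GB → drive 1 (remaining 5 GB)
25 GB → drive 2 (remaining 7 GB)
21 GB → drive 3 (remaining 11 GB)
20 GB → drive 4 (remaining 12 GB)
20 GB → drive 5 (remaining 12 GB)
19 GB → drive 6 (remaining 13 GB)
19 GB → drive 7 (remaining 13 GB)
19 GB → drive 8 (remaining 13 GB)
16 GB → drive 9 (remaining 16 GB)
16 GB → drive 9 (remaining 0 GB)
15 GB → drive 10 (remaining 17 GB)
12 GB → drive 4 (remaining 0 GB)
7 GB → drive 2 (remaining 0 GB)
7 GB → drive 3 (remaining 4 GB)
3 GB → drive 1 (remaining 2 GB)
10 drives × 32 GB = 320 GB; used 246 GB; unused 74 GB.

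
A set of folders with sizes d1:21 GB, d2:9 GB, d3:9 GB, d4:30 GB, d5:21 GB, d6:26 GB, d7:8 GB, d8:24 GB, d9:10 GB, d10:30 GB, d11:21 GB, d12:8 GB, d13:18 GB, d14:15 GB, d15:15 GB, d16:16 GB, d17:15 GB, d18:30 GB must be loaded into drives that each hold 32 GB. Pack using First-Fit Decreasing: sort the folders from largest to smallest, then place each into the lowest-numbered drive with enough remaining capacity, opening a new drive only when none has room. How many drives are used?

Sorted descending: 30, 30, 30, 26, 24, 21, 21, 21, 18, 16, 15, 15, 15, 10, 9, 9, 8, 8.
drive 1: place 30 GB, 2 GB left
drive 2: place 30 GB, 2 GB left
drive 3: place 30 GB, 2 GB left
drive 4: place 26 GB, 6 GB left
drive 5: place 24 GB, 8 GB left
drive 6: place 21 GB, 11 GB left
drive 7: place 21 GB, 11 GB left
drive 8: place 21 GB, 11 GB left
drive 9: place 18 GB, 14 GB left
drive 10: place 16 GB, 16 GB left
drive 10: place 15 GB, 1 GB left
drive 11: place 15 GB, 17 GB left
drive 11: place 15 GB, 2 GB left
drive 6: place 10 GB, 1 GB left
drive 7: place 9 GB, 2 GB left
drive 8: place 9 GB, 2 GB left
drive 5: place 8 GB, 0 GB left
drive 9: place 8 GB, 6 GB left
Final drives: [30] [30] [30] [26] [24,8] [21,10] [21,9] [21,9] [18,8] [16,15] [15,15].

11 drives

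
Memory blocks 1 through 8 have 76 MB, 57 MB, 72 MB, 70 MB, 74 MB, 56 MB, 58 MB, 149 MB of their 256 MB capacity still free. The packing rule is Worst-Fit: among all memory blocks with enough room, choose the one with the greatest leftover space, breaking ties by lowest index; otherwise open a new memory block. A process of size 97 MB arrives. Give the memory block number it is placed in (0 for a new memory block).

8

Memory blocks with room: memory block 8 (149 MB).
Most room is memory block 8 with 149 MB free.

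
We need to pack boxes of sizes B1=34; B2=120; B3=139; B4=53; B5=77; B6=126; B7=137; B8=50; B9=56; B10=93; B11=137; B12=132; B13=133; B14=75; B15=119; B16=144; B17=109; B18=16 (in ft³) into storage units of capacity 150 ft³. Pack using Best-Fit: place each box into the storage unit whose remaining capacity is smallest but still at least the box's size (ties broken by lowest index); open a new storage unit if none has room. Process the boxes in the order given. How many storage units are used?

14 storage units

Put B1 (34 ft³) in storage unit 1; 116 ft³ remain.
Put B2 (120 ft³) in storage unit 2; 30 ft³ remain.
Put B3 (139 ft³) in storage unit 3; 11 ft³ remain.
Put B4 (53 ft³) in storage unit 1; 63 ft³ remain.
Put B5 (77 ft³) in storage unit 4; 73 ft³ remain.
Put B6 (126 ft³) in storage unit 5; 24 ft³ remain.
Put B7 (137 ft³) in storage unit 6; 13 ft³ remain.
Put B8 (50 ft³) in storage unit 1; 13 ft³ remain.
Put B9 (56 ft³) in storage unit 4; 17 ft³ remain.
Put B10 (93 ft³) in storage unit 7; 57 ft³ remain.
Put B11 (137 ft³) in storage unit 8; 13 ft³ remain.
Put B12 (132 ft³) in storage unit 9; 18 ft³ remain.
Put B13 (133 ft³) in storage unit 10; 17 ft³ remain.
Put B14 (75 ft³) in storage unit 11; 75 ft³ remain.
Put B15 (119 ft³) in storage unit 12; 31 ft³ remain.
Put B16 (144 ft³) in storage unit 13; 6 ft³ remain.
Put B17 (109 ft³) in storage unit 14; 41 ft³ remain.
Put B18 (16 ft³) in storage unit 4; 1 ft³ remain.
Final storage units: [34,53,50] [120] [139] [77,56,16] [126] [137] [93] [137] [132] [133] [75] [119] [144] [109].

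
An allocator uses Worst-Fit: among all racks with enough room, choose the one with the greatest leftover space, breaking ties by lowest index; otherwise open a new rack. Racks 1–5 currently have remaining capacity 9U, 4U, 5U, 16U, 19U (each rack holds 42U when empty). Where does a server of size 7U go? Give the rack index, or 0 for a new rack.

5

Racks with room: rack 1 (9U), rack 4 (16U), rack 5 (19U).
Most room is rack 5 with 19U free.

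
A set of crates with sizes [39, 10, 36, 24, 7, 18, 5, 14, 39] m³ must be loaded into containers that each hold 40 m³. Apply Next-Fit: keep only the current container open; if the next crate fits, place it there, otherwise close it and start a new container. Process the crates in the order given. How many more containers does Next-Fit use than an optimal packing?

1

Next-Fit: [39] [10] [36] [24,7] [18,5,14] [39] → 6 containers.
Total size 192 m³; any packing needs at least ⌈192/40⌉ = 5 containers.
An optimal packing achieves that bound: [39] [39] [36] [24,14] [18,10,7,5] → 5 containers.
Excess: 6 − 5 = 1.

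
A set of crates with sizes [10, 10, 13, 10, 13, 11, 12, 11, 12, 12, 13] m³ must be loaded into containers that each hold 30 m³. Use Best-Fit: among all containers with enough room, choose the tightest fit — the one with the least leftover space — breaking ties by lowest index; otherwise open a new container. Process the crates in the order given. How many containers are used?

5 containers

10 m³ → container 1 (remaining 20 m³)
10 m³ → container 1 (remaining 10 m³)
13 m³ → container 2 (remaining 17 m³)
10 m³ → container 1 (remaining 0 m³)
13 m³ → container 2 (remaining 4 m³)
11 m³ → container 3 (remaining 19 m³)
12 m³ → container 3 (remaining 7 m³)
11 m³ → container 4 (remaining 19 m³)
12 m³ → container 4 (remaining 7 m³)
12 m³ → container 5 (remaining 18 m³)
13 m³ → container 5 (remaining 5 m³)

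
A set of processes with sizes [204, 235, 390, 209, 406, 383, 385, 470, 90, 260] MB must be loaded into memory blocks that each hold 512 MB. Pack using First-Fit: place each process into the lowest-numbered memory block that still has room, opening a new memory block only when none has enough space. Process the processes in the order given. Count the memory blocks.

7

204 MB → memory block 1 (remaining 308 MB)
235 MB → memory block 1 (remaining 73 MB)
390 MB → memory block 2 (remaining 122 MB)
209 MB → memory block 3 (remaining 303 MB)
406 MB → memory block 4 (remaining 106 MB)
383 MB → memory block 5 (remaining 129 MB)
385 MB → memory block 6 (remaining 127 MB)
470 MB → memory block 7 (remaining 42 MB)
90 MB → memory block 2 (remaining 32 MB)
260 MB → memory block 3 (remaining 43 MB)
Final memory blocks: [204,235] [390,90] [209,260] [406] [383] [385] [470].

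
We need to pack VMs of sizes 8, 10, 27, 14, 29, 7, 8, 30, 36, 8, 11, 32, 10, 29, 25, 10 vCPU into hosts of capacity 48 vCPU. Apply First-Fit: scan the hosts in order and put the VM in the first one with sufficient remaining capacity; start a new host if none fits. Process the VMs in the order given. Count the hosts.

7 hosts

8 vCPU → host 1 (remaining 40 vCPU)
10 vCPU → host 1 (remaining 30 vCPU)
27 vCPU → host 1 (remaining 3 vCPU)
14 vCPU → host 2 (remaining 34 vCPU)
29 vCPU → host 2 (remaining 5 vCPU)
7 vCPU → host 3 (remaining 41 vCPU)
8 vCPU → host 3 (remaining 33 vCPU)
30 vCPU → host 3 (remaining 3 vCPU)
36 vCPU → host 4 (remaining 12 vCPU)
8 vCPU → host 4 (remaining 4 vCPU)
11 vCPU → host 5 (remaining 37 vCPU)
32 vCPU → host 5 (remaining 5 vCPU)
10 vCPU → host 6 (remaining 38 vCPU)
29 vCPU → host 6 (remaining 9 vCPU)
25 vCPU → host 7 (remaining 23 vCPU)
10 vCPU → host 7 (remaining 13 vCPU)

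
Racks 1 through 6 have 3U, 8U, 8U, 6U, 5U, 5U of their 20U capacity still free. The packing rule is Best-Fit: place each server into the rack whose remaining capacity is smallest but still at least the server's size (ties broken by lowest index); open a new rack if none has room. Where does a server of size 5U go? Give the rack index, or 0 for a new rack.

5

Racks with room: rack 2 (8U), rack 3 (8U), rack 4 (6U), rack 5 (5U), rack 6 (5U).
Tightest fit is rack 5 with 5U free.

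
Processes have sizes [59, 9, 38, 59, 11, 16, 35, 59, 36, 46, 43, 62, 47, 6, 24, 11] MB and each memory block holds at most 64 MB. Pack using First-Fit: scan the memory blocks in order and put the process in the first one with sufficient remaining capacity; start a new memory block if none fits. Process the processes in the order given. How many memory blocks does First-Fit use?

59 MB → memory block 1 (remaining 5 MB)
9 MB → memory block 2 (remaining 55 MB)
38 MB → memory block 2 (remaining 17 MB)
59 MB → memory block 3 (remaining 5 MB)
11 MB → memory block 2 (remaining 6 MB)
16 MB → memory block 4 (remaining 48 MB)
35 MB → memory block 4 (remaining 13 MB)
59 MB → memory block 5 (remaining 5 MB)
36 MB → memory block 6 (remaining 28 MB)
46 MB → memory block 7 (remaining 18 MB)
43 MB → memory block 8 (remaining 21 MB)
62 MB → memory block 9 (remaining 2 MB)
47 MB → memory block 10 (remaining 17 MB)
6 MB → memory block 2 (remaining 0 MB)
24 MB → memory block 6 (remaining 4 MB)
11 MB → memory block 4 (remaining 2 MB)

10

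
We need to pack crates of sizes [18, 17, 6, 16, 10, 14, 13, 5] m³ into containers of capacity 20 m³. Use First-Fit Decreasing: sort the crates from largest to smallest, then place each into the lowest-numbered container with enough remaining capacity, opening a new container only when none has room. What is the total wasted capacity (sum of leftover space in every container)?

Sorted descending: 18, 17, 16, 14, 13, 10, 6, 5.
18 m³ → container 1 (remaining 2 m³)
17 m³ → container 2 (remaining 3 m³)
16 m³ → container 3 (remaining 4 m³)
14 m³ → container 4 (remaining 6 m³)
13 m³ → container 5 (remaining 7 m³)
10 m³ → container 6 (remaining 10 m³)
6 m³ → container 4 (remaining 0 m³)
5 m³ → container 5 (remaining 2 m³)
6 containers × 20 m³ = 120 m³; used 99 m³; unused 21 m³.

21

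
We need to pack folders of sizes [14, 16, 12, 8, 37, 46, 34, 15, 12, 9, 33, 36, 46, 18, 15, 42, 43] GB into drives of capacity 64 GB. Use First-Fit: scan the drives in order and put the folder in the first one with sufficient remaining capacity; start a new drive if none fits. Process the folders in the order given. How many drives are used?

9

drive 1: place 14 GB, 50 GB left
drive 1: place 16 GB, 34 GB left
drive 1: place 12 GB, 22 GB left
drive 1: place 8 GB, 14 GB left
drive 2: place 37 GB, 27 GB left
drive 3: place 46 GB, 18 GB left
drive 4: place 34 GB, 30 GB left
drive 2: place 15 GB, 12 GB left
drive 1: place 12 GB, 2 GB left
drive 2: place 9 GB, 3 GB left
drive 5: place 33 GB, 31 GB left
drive 6: place 36 GB, 28 GB left
drive 7: place 46 GB, 18 GB left
drive 3: place 18 GB, 0 GB left
drive 4: place 15 GB, 15 GB left
drive 8: place 42 GB, 22 GB left
drive 9: place 43 GB, 21 GB left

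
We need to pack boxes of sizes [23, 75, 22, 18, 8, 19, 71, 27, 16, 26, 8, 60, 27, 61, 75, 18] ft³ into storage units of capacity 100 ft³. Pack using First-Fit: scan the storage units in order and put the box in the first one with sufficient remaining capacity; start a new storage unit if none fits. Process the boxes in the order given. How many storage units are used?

6 storage units

23 ft³ → storage unit 1 (remaining 77 ft³)
75 ft³ → storage unit 1 (remaining 2 ft³)
22 ft³ → storage unit 2 (remaining 78 ft³)
18 ft³ → storage unit 2 (remaining 60 ft³)
8 ft³ → storage unit 2 (remaining 52 ft³)
19 ft³ → storage unit 2 (remaining 33 ft³)
71 ft³ → storage unit 3 (remaining 29 ft³)
27 ft³ → storage unit 2 (remaining 6 ft³)
16 ft³ → storage unit 3 (remaining 13 ft³)
26 ft³ → storage unit 4 (remaining 74 ft³)
8 ft³ → storage unit 3 (remaining 5 ft³)
60 ft³ → storage unit 4 (remaining 14 ft³)
27 ft³ → storage unit 5 (remaining 73 ft³)
61 ft³ → storage unit 5 (remaining 12 ft³)
75 ft³ → storage unit 6 (remaining 25 ft³)
18 ft³ → storage unit 6 (remaining 7 ft³)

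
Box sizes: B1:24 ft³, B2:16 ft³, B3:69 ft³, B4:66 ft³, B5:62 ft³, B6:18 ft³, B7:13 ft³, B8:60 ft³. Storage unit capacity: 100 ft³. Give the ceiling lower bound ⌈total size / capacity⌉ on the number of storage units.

Total size = 24 + 16 + 69 + 66 + 62 + 18 + 13 + 60 = 328 ft³.
⌈328 / 100⌉ = 4.

4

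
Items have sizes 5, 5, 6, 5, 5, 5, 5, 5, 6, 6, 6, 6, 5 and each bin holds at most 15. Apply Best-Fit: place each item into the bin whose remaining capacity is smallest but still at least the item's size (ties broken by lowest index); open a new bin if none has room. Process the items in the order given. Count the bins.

Put 5 in bin 1; 10 remain.
Put 5 in bin 1; 5 remain.
Put 6 in bin 2; 9 remain.
Put 5 in bin 1; 0 remain.
Put 5 in bin 2; 4 remain.
Put 5 in bin 3; 10 remain.
Put 5 in bin 3; 5 remain.
Put 5 in bin 3; 0 remain.
Put 6 in bin 4; 9 remain.
Put 6 in bin 4; 3 remain.
Put 6 in bin 5; 9 remain.
Put 6 in bin 5; 3 remain.
Put 5 in bin 6; 10 remain.

6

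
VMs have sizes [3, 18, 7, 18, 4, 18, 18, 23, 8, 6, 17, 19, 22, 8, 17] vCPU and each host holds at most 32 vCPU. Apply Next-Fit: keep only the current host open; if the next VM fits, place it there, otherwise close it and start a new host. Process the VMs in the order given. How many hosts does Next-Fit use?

9

Put 3 vCPU in host 1; 29 vCPU remain.
Put 18 vCPU in host 1; 11 vCPU remain.
Put 7 vCPU in host 1; 4 vCPU remain.
Put 18 vCPU in host 2; 14 vCPU remain.
Put 4 vCPU in host 2; 10 vCPU remain.
Put 18 vCPU in host 3; 14 vCPU remain.
Put 18 vCPU in host 4; 14 vCPU remain.
Put 23 vCPU in host 5; 9 vCPU remain.
Put 8 vCPU in host 5; 1 vCPU remain.
Put 6 vCPU in host 6; 26 vCPU remain.
Put 17 vCPU in host 6; 9 vCPU remain.
Put 19 vCPU in host 7; 13 vCPU remain.
Put 22 vCPU in host 8; 10 vCPU remain.
Put 8 vCPU in host 8; 2 vCPU remain.
Put 17 vCPU in host 9; 15 vCPU remain.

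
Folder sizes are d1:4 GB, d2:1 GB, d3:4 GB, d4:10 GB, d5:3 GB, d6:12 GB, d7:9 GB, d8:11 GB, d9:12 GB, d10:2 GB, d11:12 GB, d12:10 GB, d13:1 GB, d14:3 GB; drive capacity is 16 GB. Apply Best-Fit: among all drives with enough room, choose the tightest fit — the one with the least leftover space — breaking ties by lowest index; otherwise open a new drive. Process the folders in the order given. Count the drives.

Put d1 (4 GB) in drive 1; 12 GB remain.
Put d2 (1 GB) in drive 1; 11 GB remain.
Put d3 (4 GB) in drive 1; 7 GB remain.
Put d4 (10 GB) in drive 2; 6 GB remain.
Put d5 (3 GB) in drive 2; 3 GB remain.
Put d6 (12 GB) in drive 3; 4 GB remain.
Put d7 (9 GB) in drive 4; 7 GB remain.
Put d8 (11 GB) in drive 5; 5 GB remain.
Put d9 (12 GB) in drive 6; 4 GB remain.
Put d10 (2 GB) in drive 2; 1 GB remain.
Put d11 (12 GB) in drive 7; 4 GB remain.
Put d12 (10 GB) in drive 8; 6 GB remain.
Put d13 (1 GB) in drive 2; 0 GB remain.
Put d14 (3 GB) in drive 3; 1 GB remain.
Final drives: [4,1,4] [10,3,2,1] [12,3] [9] [11] [12] [12] [10].

8 drives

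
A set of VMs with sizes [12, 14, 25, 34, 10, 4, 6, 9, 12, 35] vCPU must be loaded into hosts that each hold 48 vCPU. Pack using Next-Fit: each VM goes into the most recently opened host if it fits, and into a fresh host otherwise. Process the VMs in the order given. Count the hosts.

5 hosts

host 1: place 12 vCPU, 36 vCPU left
host 1: place 14 vCPU, 22 vCPU left
host 2: place 25 vCPU, 23 vCPU left
host 3: place 34 vCPU, 14 vCPU left
host 3: place 10 vCPU, 4 vCPU left
host 3: place 4 vCPU, 0 vCPU left
host 4: place 6 vCPU, 42 vCPU left
host 4: place 9 vCPU, 33 vCPU left
host 4: place 12 vCPU, 21 vCPU left
host 5: place 35 vCPU, 13 vCPU left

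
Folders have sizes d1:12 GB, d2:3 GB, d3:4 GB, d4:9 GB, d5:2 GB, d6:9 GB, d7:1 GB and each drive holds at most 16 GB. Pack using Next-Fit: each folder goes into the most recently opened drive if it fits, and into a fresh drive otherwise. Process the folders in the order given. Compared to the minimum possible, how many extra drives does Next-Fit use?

Next-Fit: [12,3] [4,9,2] [9,1] → 3 drives.
Total size 40 GB; any packing needs at least ⌈40/16⌉ = 3 drives.
So 3 is already optimal.

0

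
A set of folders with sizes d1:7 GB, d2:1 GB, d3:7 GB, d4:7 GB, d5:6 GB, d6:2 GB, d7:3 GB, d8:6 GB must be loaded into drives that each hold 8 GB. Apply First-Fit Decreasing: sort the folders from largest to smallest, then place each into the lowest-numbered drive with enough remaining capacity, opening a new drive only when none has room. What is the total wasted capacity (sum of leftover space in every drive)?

9

Sorted descending: 7, 7, 7, 6, 6, 3, 2, 1.
Put 7 GB in drive 1; 1 GB remain.
Put 7 GB in drive 2; 1 GB remain.
Put 7 GB in drive 3; 1 GB remain.
Put 6 GB in drive 4; 2 GB remain.
Put 6 GB in drive 5; 2 GB remain.
Put 3 GB in drive 6; 5 GB remain.
Put 2 GB in drive 4; 0 GB remain.
Put 1 GB in drive 1; 0 GB remain.
6 drives × 8 GB = 48 GB; used 39 GB; unused 9 GB.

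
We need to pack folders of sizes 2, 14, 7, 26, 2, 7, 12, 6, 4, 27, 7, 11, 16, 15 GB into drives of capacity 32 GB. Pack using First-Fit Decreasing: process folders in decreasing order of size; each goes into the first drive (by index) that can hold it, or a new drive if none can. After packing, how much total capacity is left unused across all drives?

4

Sorted descending: 27, 26, 16, 15, 14, 12, 11, 7, 7, 7, 6, 4, 2, 2.
drive 1: place 27 GB, 5 GB left
drive 2: place 26 GB, 6 GB left
drive 3: place 16 GB, 16 GB left
drive 3: place 15 GB, 1 GB left
drive 4: place 14 GB, 18 GB left
drive 4: place 12 GB, 6 GB left
drive 5: place 11 GB, 21 GB left
drive 5: place 7 GB, 14 GB left
drive 5: place 7 GB, 7 GB left
drive 5: place 7 GB, 0 GB left
drive 2: place 6 GB, 0 GB left
drive 1: place 4 GB, 1 GB left
drive 4: place 2 GB, 4 GB left
drive 4: place 2 GB, 2 GB left
5 drives × 32 GB = 160 GB; used 156 GB; unused 4 GB.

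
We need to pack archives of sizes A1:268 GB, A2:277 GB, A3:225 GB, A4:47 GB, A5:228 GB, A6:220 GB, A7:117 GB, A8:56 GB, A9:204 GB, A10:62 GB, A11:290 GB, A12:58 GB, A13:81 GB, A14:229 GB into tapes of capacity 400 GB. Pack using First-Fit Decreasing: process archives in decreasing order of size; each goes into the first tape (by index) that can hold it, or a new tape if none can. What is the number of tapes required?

8

Sorted descending: 290, 277, 268, 229, 228, 225, 220, 204, 117, 81, 62, 58, 56, 47.
Put 290 GB in tape 1; 110 GB remain.
Put 277 GB in tape 2; 123 GB remain.
Put 268 GB in tape 3; 132 GB remain.
Put 229 GB in tape 4; 171 GB remain.
Put 228 GB in tape 5; 172 GB remain.
Put 225 GB in tape 6; 175 GB remain.
Put 220 GB in tape 7; 180 GB remain.
Put 204 GB in tape 8; 196 GB remain.
Put 117 GB in tape 2; 6 GB remain.
Put 81 GB in tape 1; 29 GB remain.
Put 62 GB in tape 3; 70 GB remain.
Put 58 GB in tape 3; 12 GB remain.
Put 56 GB in tape 4; 115 GB remain.
Put 47 GB in tape 4; 68 GB remain.
Final tapes: [290,81] [277,117] [268,62,58] [229,56,47] [228] [225] [220] [204].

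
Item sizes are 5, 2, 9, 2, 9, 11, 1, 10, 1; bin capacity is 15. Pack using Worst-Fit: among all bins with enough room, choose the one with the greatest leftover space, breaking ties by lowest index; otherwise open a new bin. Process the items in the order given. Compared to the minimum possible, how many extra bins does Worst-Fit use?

1

Worst-Fit: [5,2,2,1] [9,1] [9] [11] [10] → 5 bins.
Total size 50; any packing needs at least ⌈50/15⌉ = 4 bins.
An optimal packing achieves that bound: [11,2,2] [10,5] [9,1,1] [9] → 4 bins.
Excess: 5 − 4 = 1.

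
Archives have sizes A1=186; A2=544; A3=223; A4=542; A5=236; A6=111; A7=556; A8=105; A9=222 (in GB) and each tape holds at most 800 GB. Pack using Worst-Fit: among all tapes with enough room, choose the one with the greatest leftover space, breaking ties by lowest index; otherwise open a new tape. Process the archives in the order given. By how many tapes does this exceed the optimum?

Worst-Fit: [186,544] [223,542] [236,111,105,222] [556] → 4 tapes.
Total size 2725 GB; any packing needs at least ⌈2725/800⌉ = 4 tapes.
So 4 is already optimal.

0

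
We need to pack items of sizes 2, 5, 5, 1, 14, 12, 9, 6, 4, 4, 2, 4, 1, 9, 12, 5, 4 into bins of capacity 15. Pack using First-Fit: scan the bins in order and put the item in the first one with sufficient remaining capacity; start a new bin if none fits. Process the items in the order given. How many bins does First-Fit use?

8 bins

bin 1: place 2, 13 left
bin 1: place 5, 8 left
bin 1: place 5, 3 left
bin 1: place 1, 2 left
bin 2: place 14, 1 left
bin 3: place 12, 3 left
bin 4: place 9, 6 left
bin 4: place 6, 0 left
bin 5: place 4, 11 left
bin 5: place 4, 7 left
bin 1: place 2, 0 left
bin 5: place 4, 3 left
bin 2: place 1, 0 left
bin 6: place 9, 6 left
bin 7: place 12, 3 left
bin 6: place 5, 1 left
bin 8: place 4, 11 left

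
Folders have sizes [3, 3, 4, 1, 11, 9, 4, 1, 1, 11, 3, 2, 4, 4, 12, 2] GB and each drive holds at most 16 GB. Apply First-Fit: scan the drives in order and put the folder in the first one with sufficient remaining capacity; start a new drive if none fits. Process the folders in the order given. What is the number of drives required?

5

Put 3 GB in drive 1; 13 GB remain.
Put 3 GB in drive 1; 10 GB remain.
Put 4 GB in drive 1; 6 GB remain.
Put 1 GB in drive 1; 5 GB remain.
Put 11 GB in drive 2; 5 GB remain.
Put 9 GB in drive 3; 7 GB remain.
Put 4 GB in drive 1; 1 GB remain.
Put 1 GB in drive 1; 0 GB remain.
Put 1 GB in drive 2; 4 GB remain.
Put 11 GB in drive 4; 5 GB remain.
Put 3 GB in drive 2; 1 GB remain.
Put 2 GB in drive 3; 5 GB remain.
Put 4 GB in drive 3; 1 GB remain.
Put 4 GB in drive 4; 1 GB remain.
Put 12 GB in drive 5; 4 GB remain.
Put 2 GB in drive 5; 2 GB remain.
Final drives: [3,3,4,1,4,1] [11,1,3] [9,2,4] [11,4] [12,2].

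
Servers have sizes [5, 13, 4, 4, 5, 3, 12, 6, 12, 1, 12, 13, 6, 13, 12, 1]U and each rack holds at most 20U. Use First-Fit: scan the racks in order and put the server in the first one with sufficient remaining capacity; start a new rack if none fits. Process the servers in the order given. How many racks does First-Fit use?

8

Put 5U in rack 1; 15U remain.
Put 13U in rack 1; 2U remain.
Put 4U in rack 2; 16U remain.
Put 4U in rack 2; 12U remain.
Put 5U in rack 2; 7U remain.
Put 3U in rack 2; 4U remain.
Put 12U in rack 3; 8U remain.
Put 6U in rack 3; 2U remain.
Put 12U in rack 4; 8U remain.
Put 1U in rack 1; 1U remain.
Put 12U in rack 5; 8U remain.
Put 13U in rack 6; 7U remain.
Put 6U in rack 4; 2U remain.
Put 13U in rack 7; 7U remain.
Put 12U in rack 8; 8U remain.
Put 1U in rack 1; 0U remain.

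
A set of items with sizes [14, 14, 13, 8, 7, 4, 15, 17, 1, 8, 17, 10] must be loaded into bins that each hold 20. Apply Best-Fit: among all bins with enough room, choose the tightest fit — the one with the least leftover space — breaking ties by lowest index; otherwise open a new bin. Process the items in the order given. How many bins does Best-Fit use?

8

bin 1: place 14, 6 left
bin 2: place 14, 6 left
bin 3: place 13, 7 left
bin 4: place 8, 12 left
bin 3: place 7, 0 left
bin 1: place 4, 2 left
bin 5: place 15, 5 left
bin 6: place 17, 3 left
bin 1: place 1, 1 left
bin 4: place 8, 4 left
bin 7: place 17, 3 left
bin 8: place 10, 10 left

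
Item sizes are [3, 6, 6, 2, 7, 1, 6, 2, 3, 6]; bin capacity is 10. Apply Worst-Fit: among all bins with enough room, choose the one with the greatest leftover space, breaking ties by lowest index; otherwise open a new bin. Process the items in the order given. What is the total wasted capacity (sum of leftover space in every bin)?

Put 3 in bin 1; 7 remain.
Put 6 in bin 1; 1 remain.
Put 6 in bin 2; 4 remain.
Put 2 in bin 2; 2 remain.
Put 7 in bin 3; 3 remain.
Put 1 in bin 3; 2 remain.
Put 6 in bin 4; 4 remain.
Put 2 in bin 4; 2 remain.
Put 3 in bin 5; 7 remain.
Put 6 in bin 5; 1 remain.
5 bins × 10 = 50; used 42; unused 8.

8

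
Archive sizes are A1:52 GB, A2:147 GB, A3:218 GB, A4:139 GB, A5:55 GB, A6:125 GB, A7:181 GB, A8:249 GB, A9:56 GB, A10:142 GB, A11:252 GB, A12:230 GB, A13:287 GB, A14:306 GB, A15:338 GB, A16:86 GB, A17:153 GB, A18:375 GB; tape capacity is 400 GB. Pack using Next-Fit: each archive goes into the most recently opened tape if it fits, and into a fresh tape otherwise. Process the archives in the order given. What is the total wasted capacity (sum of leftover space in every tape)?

A1 (52 GB) → tape 1 (remaining 348 GB)
A2 (147 GB) → tape 1 (remaining 201 GB)
A3 (218 GB) → tape 2 (remaining 182 GB)
A4 (139 GB) → tape 2 (remaining 43 GB)
A5 (55 GB) → tape 3 (remaining 345 GB)
A6 (125 GB) → tape 3 (remaining 220 GB)
A7 (181 GB) → tape 3 (remaining 39 GB)
A8 (249 GB) → tape 4 (remaining 151 GB)
A9 (56 GB) → tape 4 (remaining 95 GB)
A10 (142 GB) → tape 5 (remaining 258 GB)
A11 (252 GB) → tape 5 (remaining 6 GB)
A12 (230 GB) → tape 6 (remaining 170 GB)
A13 (287 GB) → tape 7 (remaining 113 GB)
A14 (306 GB) → tape 8 (remaining 94 GB)
A15 (338 GB) → tape 9 (remaining 62 GB)
A16 (86 GB) → tape 10 (remaining 314 GB)
A17 (153 GB) → tape 10 (remaining 161 GB)
A18 (375 GB) → tape 11 (remaining 25 GB)
11 tapes × 400 GB = 4400 GB; used 3391 GB; unused 1009 GB.

1009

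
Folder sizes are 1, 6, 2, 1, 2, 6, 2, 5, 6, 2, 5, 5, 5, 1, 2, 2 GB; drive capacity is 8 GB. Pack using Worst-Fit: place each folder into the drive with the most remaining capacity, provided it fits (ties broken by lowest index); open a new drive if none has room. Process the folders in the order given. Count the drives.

Put 1 GB in drive 1; 7 GB remain.
Put 6 GB in drive 1; 1 GB remain.
Put 2 GB in drive 2; 6 GB remain.
Put 1 GB in drive 2; 5 GB remain.
Put 2 GB in drive 2; 3 GB remain.
Put 6 GB in drive 3; 2 GB remain.
Put 2 GB in drive 2; 1 GB remain.
Put 5 GB in drive 4; 3 GB remain.
Put 6 GB in drive 5; 2 GB remain.
Put 2 GB in drive 4; 1 GB remain.
Put 5 GB in drive 6; 3 GB remain.
Put 5 GB in drive 7; 3 GB remain.
Put 5 GB in drive 8; 3 GB remain.
Put 1 GB in drive 6; 2 GB remain.
Put 2 GB in drive 7; 1 GB remain.
Put 2 GB in drive 8; 1 GB remain.
Final drives: [1,6] [2,1,2,2] [6] [5,2] [6] [5,1] [5,2] [5,2].

8 drives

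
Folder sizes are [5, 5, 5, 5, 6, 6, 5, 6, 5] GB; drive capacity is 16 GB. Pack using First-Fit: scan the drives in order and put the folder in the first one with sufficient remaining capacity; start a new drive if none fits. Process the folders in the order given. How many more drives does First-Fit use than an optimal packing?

First-Fit: [5,5,5] [5,6,5] [6,6] [5] → 4 drives.
Total size 48 GB; any packing needs at least ⌈48/16⌉ = 3 drives.
An optimal packing achieves that bound: [6,5,5] [6,5,5] [6,5,5] → 3 drives.
Excess: 4 − 3 = 1.

1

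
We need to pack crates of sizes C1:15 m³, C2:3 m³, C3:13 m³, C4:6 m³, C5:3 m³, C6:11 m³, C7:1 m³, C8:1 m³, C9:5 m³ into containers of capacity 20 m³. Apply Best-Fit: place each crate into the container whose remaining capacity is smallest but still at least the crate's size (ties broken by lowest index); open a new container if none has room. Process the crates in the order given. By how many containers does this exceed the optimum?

0

Best-Fit: [15,3,1] [13,6,1] [3,11,5] → 3 containers.
Total size 58 m³; any packing needs at least ⌈58/20⌉ = 3 containers.
So 3 is already optimal.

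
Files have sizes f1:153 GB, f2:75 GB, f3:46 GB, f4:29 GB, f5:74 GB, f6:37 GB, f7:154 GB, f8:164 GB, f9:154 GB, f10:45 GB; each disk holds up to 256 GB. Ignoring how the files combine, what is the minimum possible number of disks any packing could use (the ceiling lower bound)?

Total size = 153 + 75 + 46 + 29 + 74 + 37 + 154 + 164 + 154 + 45 = 931 GB.
⌈931 / 256⌉ = 4.

4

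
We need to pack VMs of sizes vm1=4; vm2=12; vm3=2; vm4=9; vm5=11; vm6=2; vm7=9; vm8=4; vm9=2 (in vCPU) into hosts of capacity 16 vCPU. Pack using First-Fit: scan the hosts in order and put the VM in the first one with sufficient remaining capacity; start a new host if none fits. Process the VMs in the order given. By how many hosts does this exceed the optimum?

First-Fit: [4,12] [2,9,2,2] [11,4] [9] → 4 hosts.
Total size 55 vCPU; any packing needs at least ⌈55/16⌉ = 4 hosts.
So 4 is already optimal.

0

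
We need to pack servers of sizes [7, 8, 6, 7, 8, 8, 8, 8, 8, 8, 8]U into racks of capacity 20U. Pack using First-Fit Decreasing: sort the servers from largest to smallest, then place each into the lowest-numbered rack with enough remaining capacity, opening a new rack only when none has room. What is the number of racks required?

5

Sorted descending: 8, 8, 8, 8, 8, 8, 8, 8, 7, 7, 6.
Put 8U in rack 1; 12U remain.
Put 8U in rack 1; 4U remain.
Put 8U in rack 2; 12U remain.
Put 8U in rack 2; 4U remain.
Put 8U in rack 3; 12U remain.
Put 8U in rack 3; 4U remain.
Put 8U in rack 4; 12U remain.
Put 8U in rack 4; 4U remain.
Put 7U in rack 5; 13U remain.
Put 7U in rack 5; 6U remain.
Put 6U in rack 5; 0U remain.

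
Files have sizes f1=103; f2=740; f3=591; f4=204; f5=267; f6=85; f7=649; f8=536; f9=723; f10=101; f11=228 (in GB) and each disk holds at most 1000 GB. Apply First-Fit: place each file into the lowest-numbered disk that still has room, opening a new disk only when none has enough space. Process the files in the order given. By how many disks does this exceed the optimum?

0

First-Fit: [103,740,85] [591,204,101] [267,649] [536,228] [723] → 5 disks.
Total size 4227 GB; any packing needs at least ⌈4227/1000⌉ = 5 disks.
So 5 is already optimal.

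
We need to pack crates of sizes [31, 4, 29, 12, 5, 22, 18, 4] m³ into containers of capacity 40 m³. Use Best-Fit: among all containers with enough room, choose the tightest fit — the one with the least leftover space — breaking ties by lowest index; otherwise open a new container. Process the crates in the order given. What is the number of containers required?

Put 31 m³ in container 1; 9 m³ remain.
Put 4 m³ in container 1; 5 m³ remain.
Put 29 m³ in container 2; 11 m³ remain.
Put 12 m³ in container 3; 28 m³ remain.
Put 5 m³ in container 1; 0 m³ remain.
Put 22 m³ in container 3; 6 m³ remain.
Put 18 m³ in container 4; 22 m³ remain.
Put 4 m³ in container 3; 2 m³ remain.
Final containers: [31,4,5] [29] [12,22,4] [18].

4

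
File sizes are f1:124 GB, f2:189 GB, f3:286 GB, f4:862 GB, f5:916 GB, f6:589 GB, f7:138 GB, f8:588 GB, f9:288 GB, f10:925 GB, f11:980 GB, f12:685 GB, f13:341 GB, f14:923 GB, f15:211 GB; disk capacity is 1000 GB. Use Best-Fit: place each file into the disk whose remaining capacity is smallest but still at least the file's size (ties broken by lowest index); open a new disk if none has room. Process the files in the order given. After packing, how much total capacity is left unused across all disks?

955

f1 (124 GB) → disk 1 (remaining 876 GB)
f2 (189 GB) → disk 1 (remaining 687 GB)
f3 (286 GB) → disk 1 (remaining 401 GB)
f4 (862 GB) → disk 2 (remaining 138 GB)
f5 (916 GB) → disk 3 (remaining 84 GB)
f6 (589 GB) → disk 4 (remaining 411 GB)
f7 (138 GB) → disk 2 (remaining 0 GB)
f8 (588 GB) → disk 5 (remaining 412 GB)
f9 (288 GB) → disk 1 (remaining 113 GB)
f10 (925 GB) → disk 6 (remaining 75 GB)
f11 (980 GB) → disk 7 (remaining 20 GB)
f12 (685 GB) → disk 8 (remaining 315 GB)
f13 (341 GB) → disk 4 (remaining 70 GB)
f14 (923 GB) → disk 9 (remaining 77 GB)
f15 (211 GB) → disk 8 (remaining 104 GB)
9 disks × 1000 GB = 9000 GB; used 8045 GB; unused 955 GB.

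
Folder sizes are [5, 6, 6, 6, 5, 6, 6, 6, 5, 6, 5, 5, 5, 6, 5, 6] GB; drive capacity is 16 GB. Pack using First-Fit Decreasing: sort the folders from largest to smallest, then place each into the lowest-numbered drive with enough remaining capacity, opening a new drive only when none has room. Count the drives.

7

Sorted descending: 6, 6, 6, 6, 6, 6, 6, 6, 6, 5, 5, 5, 5, 5, 5, 5.
Put 6 GB in drive 1; 10 GB remain.
Put 6 GB in drive 1; 4 GB remain.
Put 6 GB in drive 2; 10 GB remain.
Put 6 GB in drive 2; 4 GB remain.
Put 6 GB in drive 3; 10 GB remain.
Put 6 GB in drive 3; 4 GB remain.
Put 6 GB in drive 4; 10 GB remain.
Put 6 GB in drive 4; 4 GB remain.
Put 6 GB in drive 5; 10 GB remain.
Put 5 GB in drive 5; 5 GB remain.
Put 5 GB in drive 5; 0 GB remain.
Put 5 GB in drive 6; 11 GB remain.
Put 5 GB in drive 6; 6 GB remain.
Put 5 GB in drive 6; 1 GB remain.
Put 5 GB in drive 7; 11 GB remain.
Put 5 GB in drive 7; 6 GB remain.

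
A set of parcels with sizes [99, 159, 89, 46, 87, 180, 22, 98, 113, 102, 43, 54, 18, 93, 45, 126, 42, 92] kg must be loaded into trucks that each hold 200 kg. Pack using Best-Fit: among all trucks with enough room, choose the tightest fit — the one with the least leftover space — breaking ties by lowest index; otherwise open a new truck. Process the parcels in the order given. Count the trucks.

truck 1: place 99 kg, 101 kg left
truck 2: place 159 kg, 41 kg left
truck 1: place 89 kg, 12 kg left
truck 3: place 46 kg, 154 kg left
truck 3: place 87 kg, 67 kg left
truck 4: place 180 kg, 20 kg left
truck 2: place 22 kg, 19 kg left
truck 5: place 98 kg, 102 kg left
truck 6: place 113 kg, 87 kg left
truck 5: place 102 kg, 0 kg left
truck 3: place 43 kg, 24 kg left
truck 6: place 54 kg, 33 kg left
truck 2: place 18 kg, 1 kg left
truck 7: place 93 kg, 107 kg left
truck 7: place 45 kg, 62 kg left
truck 8: place 126 kg, 74 kg left
truck 7: place 42 kg, 20 kg left
truck 9: place 92 kg, 108 kg left

9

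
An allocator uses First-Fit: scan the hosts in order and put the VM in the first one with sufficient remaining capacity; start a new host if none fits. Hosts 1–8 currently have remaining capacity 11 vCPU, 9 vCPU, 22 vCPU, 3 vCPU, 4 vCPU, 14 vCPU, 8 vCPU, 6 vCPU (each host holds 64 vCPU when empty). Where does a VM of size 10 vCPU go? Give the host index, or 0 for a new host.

1

Hosts with room: host 1 (11 vCPU), host 3 (22 vCPU), host 6 (14 vCPU).
The first with room is host 1.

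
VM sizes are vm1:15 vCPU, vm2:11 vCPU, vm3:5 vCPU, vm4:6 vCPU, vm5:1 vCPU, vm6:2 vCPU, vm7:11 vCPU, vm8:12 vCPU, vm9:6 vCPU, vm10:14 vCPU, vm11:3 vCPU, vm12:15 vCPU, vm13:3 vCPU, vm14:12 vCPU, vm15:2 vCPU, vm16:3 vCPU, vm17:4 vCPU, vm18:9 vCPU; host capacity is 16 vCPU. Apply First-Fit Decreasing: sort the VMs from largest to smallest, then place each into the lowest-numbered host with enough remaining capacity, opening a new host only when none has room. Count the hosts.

9

Sorted descending: 15, 15, 14, 12, 12, 11, 11, 9, 6, 6, 5, 4, 3, 3, 3, 2, 2, 1.
15 vCPU → host 1 (remaining 1 vCPU)
15 vCPU → host 2 (remaining 1 vCPU)
14 vCPU → host 3 (remaining 2 vCPU)
12 vCPU → host 4 (remaining 4 vCPU)
12 vCPU → host 5 (remaining 4 vCPU)
11 vCPU → host 6 (remaining 5 vCPU)
11 vCPU → host 7 (remaining 5 vCPU)
9 vCPU → host 8 (remaining 7 vCPU)
6 vCPU → host 8 (remaining 1 vCPU)
6 vCPU → host 9 (remaining 10 vCPU)
5 vCPU → host 6 (remaining 0 vCPU)
4 vCPU → host 4 (remaining 0 vCPU)
3 vCPU → host 5 (remaining 1 vCPU)
3 vCPU → host 7 (remaining 2 vCPU)
3 vCPU → host 9 (remaining 7 vCPU)
2 vCPU → host 3 (remaining 0 vCPU)
2 vCPU → host 7 (remaining 0 vCPU)
1 vCPU → host 1 (remaining 0 vCPU)
Final hosts: [15,1] [15] [14,2] [12,4] [12,3] [11,5] [11,3,2] [9,6] [6,3].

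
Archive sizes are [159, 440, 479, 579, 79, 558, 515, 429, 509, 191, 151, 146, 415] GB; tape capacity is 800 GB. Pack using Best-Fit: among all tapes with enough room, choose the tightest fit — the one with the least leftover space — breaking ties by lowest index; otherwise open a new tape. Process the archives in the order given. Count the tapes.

159 GB → tape 1 (remaining 641 GB)
440 GB → tape 1 (remaining 201 GB)
479 GB → tape 2 (remaining 321 GB)
579 GB → tape 3 (remaining 221 GB)
79 GB → tape 1 (remaining 122 GB)
558 GB → tape 4 (remaining 242 GB)
515 GB → tape 5 (remaining 285 GB)
429 GB → tape 6 (remaining 371 GB)
509 GB → tape 7 (remaining 291 GB)
191 GB → tape 3 (remaining 30 GB)
151 GB → tape 4 (remaining 91 GB)
146 GB → tape 5 (remaining 139 GB)
415 GB → tape 8 (remaining 385 GB)

8 tapes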